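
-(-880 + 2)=878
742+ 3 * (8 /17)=743.41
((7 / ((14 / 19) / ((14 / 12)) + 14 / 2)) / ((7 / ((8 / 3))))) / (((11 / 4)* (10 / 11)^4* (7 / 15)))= 0.40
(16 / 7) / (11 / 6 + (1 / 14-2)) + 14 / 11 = -250 / 11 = -22.73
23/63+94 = 5945/63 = 94.37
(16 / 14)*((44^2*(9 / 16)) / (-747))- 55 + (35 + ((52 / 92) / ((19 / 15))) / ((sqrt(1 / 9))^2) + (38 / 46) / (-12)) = -53985353 / 3046764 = -17.72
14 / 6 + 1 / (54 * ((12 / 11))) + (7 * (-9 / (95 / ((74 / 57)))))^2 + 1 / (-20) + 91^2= 17489270133833 / 2111200200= 8284.04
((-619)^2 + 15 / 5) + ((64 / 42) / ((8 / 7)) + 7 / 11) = 12644477 / 33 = 383165.97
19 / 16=1.19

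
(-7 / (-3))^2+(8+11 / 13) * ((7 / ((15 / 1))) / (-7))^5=5.44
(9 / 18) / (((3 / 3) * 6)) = 1 / 12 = 0.08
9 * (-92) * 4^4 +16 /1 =-211952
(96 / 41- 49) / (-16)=1913 / 656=2.92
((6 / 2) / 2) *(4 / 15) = 2 / 5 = 0.40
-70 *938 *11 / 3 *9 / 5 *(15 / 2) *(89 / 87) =-96421710 / 29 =-3324886.55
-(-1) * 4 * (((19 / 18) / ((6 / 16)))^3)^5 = 65202444109733873668801429504 / 2954312706550833698643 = 22070258.16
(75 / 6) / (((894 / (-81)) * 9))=-75 / 596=-0.13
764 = 764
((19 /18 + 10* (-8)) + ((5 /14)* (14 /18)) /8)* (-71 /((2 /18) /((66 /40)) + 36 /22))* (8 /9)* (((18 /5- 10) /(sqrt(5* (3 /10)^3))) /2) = -6454184* sqrt(6) /621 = -25458.06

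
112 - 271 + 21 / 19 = -3000 / 19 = -157.89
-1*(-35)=35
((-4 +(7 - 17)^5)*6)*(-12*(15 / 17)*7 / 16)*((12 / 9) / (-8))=-7875315 / 17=-463253.82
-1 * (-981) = 981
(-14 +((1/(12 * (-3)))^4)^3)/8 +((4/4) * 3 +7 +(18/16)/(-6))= 305625596321744289793/37907050706572935168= 8.06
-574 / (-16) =287 / 8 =35.88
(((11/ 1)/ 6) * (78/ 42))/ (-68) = -143/ 2856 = -0.05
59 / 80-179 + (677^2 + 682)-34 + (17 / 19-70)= 697269041 / 1520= 458729.63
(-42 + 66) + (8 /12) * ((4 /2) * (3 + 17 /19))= 1664 /57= 29.19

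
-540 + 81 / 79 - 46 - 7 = -46766 / 79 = -591.97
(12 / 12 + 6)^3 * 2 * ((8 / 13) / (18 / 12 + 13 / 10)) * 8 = 15680 / 13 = 1206.15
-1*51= -51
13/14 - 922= -12895/14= -921.07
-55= -55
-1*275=-275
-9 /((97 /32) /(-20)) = 5760 /97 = 59.38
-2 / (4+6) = -0.20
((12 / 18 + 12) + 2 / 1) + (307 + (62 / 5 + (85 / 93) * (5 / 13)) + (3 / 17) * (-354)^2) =2306972146 / 102765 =22449.01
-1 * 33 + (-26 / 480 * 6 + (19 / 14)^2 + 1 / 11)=-676817 / 21560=-31.39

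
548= 548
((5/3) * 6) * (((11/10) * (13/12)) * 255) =12155/4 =3038.75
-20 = -20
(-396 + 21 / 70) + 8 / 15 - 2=-2383 / 6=-397.17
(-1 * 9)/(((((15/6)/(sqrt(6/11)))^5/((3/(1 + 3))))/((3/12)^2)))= -486 * sqrt(66)/4159375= -0.00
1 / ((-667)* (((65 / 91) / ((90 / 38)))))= -63 / 12673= -0.00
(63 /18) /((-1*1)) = -7 /2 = -3.50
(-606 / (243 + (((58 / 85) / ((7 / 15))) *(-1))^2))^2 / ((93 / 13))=106373619462292 / 124522980511077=0.85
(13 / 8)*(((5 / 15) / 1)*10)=65 / 12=5.42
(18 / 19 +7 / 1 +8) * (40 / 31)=12120 / 589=20.58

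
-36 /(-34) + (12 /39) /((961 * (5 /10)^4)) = 225962 /212381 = 1.06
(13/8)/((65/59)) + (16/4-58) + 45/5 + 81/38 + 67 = 19461/760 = 25.61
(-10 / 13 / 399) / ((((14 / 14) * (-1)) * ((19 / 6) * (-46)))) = -10 / 755573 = -0.00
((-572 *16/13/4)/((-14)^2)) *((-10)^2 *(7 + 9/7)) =-255200/343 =-744.02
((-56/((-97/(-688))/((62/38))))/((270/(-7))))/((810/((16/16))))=2090144/100766025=0.02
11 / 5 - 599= -2984 / 5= -596.80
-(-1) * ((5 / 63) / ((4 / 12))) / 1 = 5 / 21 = 0.24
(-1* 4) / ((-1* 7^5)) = 0.00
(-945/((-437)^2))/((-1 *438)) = 315/27881474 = 0.00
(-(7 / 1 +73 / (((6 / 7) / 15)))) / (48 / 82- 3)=531.96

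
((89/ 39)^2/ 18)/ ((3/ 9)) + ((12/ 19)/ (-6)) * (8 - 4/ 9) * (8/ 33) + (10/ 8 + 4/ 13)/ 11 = 3115679/ 3814668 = 0.82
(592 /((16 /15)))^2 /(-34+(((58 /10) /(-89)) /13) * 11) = -1781924625 /197009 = -9044.89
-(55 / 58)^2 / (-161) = 3025 / 541604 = 0.01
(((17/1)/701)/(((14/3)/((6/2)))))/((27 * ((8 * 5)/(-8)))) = -17/147210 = -0.00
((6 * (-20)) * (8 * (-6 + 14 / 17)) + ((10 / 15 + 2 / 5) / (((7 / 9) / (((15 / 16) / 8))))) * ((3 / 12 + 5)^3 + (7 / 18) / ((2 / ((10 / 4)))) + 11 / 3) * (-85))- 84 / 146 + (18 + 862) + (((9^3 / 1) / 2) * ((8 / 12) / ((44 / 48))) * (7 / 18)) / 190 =17735897787203 / 4647892480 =3815.90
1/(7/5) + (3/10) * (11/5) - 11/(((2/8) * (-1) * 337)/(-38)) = -423103/117950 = -3.59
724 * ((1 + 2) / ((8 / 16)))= 4344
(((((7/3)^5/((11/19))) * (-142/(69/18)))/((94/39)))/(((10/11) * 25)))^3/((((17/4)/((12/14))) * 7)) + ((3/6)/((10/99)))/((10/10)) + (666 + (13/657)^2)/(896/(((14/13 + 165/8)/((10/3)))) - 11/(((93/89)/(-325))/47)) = -66872717260460679852721657396732024061/4403381242248057236213029851562500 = -15186.67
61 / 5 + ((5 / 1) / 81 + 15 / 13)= 70633 / 5265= 13.42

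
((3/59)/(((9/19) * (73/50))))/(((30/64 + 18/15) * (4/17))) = 646000/3449907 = 0.19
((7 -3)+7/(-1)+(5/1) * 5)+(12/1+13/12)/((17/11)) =6215/204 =30.47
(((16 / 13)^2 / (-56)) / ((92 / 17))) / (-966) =68 / 13141947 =0.00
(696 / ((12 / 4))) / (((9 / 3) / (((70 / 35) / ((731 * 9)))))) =464 / 19737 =0.02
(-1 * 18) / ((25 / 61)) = -1098 / 25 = -43.92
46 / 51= 0.90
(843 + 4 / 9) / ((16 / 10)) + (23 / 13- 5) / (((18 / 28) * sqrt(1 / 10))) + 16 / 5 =190927 / 360- 196 * sqrt(10) / 39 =514.46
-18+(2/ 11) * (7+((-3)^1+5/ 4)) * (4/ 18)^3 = -48086/ 2673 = -17.99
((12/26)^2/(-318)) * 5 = -0.00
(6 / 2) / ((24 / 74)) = 37 / 4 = 9.25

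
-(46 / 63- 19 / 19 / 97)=-0.72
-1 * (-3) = 3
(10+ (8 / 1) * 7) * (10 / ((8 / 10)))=825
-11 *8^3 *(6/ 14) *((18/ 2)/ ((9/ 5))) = -84480/ 7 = -12068.57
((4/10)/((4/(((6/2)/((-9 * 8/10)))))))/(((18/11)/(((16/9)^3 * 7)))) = -19712/19683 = -1.00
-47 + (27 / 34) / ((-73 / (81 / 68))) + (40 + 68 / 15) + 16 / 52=-71481161 / 32911320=-2.17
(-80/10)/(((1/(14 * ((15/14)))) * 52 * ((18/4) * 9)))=-20/351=-0.06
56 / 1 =56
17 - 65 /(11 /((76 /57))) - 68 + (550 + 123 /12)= 66181 /132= 501.37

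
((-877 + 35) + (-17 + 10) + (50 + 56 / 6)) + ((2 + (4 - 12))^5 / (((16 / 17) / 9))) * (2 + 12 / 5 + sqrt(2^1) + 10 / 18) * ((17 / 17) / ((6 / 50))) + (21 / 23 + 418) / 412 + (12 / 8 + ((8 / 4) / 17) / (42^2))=-218203985916785 / 71041572 - 619650 * sqrt(2)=-3947814.58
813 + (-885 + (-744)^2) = 553464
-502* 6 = -3012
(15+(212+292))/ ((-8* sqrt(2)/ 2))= -519* sqrt(2)/ 8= -91.75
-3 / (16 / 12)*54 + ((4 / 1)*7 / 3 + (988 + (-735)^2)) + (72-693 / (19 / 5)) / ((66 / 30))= 678477535 / 1254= 541050.67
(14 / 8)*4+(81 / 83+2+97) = 106.98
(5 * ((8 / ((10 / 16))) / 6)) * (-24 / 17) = -256 / 17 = -15.06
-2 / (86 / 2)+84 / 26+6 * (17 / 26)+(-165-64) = -124038 / 559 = -221.89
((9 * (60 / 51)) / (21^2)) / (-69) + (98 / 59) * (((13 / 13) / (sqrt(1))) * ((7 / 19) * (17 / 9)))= 223364998 / 193295151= 1.16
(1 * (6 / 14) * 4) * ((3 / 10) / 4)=9 / 70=0.13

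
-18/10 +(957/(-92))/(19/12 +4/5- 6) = 26856/24955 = 1.08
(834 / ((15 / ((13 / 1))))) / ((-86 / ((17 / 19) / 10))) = -30719 / 40850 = -0.75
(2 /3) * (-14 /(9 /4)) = -112 /27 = -4.15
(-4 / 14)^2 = 4 / 49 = 0.08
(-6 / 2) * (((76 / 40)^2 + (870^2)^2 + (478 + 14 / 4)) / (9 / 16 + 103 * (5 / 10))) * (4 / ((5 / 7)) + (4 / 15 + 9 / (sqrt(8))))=-20165995889075872 / 104125 - 1546823548309797 * sqrt(2) / 20825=-298714910849.12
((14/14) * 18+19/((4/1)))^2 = 8281/16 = 517.56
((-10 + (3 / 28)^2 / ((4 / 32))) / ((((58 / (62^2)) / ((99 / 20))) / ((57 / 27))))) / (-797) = 195024379 / 22650740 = 8.61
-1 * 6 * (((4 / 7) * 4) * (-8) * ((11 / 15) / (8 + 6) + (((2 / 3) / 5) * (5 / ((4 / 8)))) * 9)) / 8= 40496 / 245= 165.29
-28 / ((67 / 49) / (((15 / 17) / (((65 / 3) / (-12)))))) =148176 / 14807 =10.01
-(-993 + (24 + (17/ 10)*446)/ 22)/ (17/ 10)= 105319/ 187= 563.20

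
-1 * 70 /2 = -35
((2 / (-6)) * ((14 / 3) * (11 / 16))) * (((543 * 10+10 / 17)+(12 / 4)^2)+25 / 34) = -4747589 / 816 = -5818.12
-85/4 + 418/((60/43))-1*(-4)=282.32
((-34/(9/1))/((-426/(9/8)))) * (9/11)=51/6248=0.01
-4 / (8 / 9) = -9 / 2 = -4.50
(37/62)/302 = 37/18724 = 0.00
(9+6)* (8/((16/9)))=135/2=67.50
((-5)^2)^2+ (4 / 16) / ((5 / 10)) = 1251 / 2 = 625.50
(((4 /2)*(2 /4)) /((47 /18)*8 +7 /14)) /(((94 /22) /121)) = 2178 /1645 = 1.32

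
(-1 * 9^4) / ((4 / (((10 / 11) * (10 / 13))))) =-164025 / 143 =-1147.03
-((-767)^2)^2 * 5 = -1730419737605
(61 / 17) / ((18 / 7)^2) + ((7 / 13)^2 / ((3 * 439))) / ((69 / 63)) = 5102297921 / 9398812644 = 0.54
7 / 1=7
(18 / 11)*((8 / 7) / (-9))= -16 / 77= -0.21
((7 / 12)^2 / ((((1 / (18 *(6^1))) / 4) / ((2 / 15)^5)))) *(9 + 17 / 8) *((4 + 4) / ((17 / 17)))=139552 / 253125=0.55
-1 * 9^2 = -81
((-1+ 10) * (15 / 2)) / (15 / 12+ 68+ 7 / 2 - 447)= -0.18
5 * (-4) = -20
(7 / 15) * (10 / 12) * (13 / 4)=91 / 72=1.26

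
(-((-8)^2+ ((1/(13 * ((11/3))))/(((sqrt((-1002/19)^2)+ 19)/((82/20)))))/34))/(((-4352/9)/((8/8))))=38170999593/288402949120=0.13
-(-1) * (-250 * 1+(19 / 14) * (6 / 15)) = -8731 / 35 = -249.46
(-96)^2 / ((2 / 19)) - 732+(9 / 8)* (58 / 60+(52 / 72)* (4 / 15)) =20837113 / 240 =86821.30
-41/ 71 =-0.58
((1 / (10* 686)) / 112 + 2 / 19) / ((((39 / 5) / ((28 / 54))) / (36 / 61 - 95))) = -0.66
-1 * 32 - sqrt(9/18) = -32 - sqrt(2)/2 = -32.71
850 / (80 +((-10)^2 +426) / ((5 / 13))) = 0.59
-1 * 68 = -68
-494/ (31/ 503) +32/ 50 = -8014.91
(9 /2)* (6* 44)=1188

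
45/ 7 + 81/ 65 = 3492/ 455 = 7.67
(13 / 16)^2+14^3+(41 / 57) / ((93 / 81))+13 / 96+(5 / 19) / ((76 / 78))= 23598367301 / 8594688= 2745.69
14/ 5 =2.80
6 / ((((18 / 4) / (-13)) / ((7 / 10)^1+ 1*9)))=-2522 / 15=-168.13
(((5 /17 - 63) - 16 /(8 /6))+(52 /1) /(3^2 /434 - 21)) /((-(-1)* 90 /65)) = -77655539 /1393065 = -55.74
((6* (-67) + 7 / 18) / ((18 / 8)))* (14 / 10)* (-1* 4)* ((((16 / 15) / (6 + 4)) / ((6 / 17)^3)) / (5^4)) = 1988900312 / 512578125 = 3.88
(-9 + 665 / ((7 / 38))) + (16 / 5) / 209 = 3763061 / 1045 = 3601.02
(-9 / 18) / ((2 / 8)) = -2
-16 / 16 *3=-3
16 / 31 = 0.52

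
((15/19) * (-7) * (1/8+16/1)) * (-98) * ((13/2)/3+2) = 5530875/152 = 36387.34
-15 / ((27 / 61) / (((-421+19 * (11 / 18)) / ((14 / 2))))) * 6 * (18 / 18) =2247545 / 189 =11891.77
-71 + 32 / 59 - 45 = -6812 / 59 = -115.46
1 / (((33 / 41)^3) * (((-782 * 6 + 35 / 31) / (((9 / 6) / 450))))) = -2136551 / 1567755218700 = -0.00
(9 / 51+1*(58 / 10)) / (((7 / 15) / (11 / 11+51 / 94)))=110490 / 5593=19.76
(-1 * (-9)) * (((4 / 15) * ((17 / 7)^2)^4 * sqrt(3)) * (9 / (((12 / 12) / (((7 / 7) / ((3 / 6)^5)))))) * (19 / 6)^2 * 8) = 1934014799002368 * sqrt(3) / 28824005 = 116216046.12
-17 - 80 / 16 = -22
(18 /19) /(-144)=-1 /152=-0.01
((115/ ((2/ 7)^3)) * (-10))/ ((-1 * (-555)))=-39445/ 444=-88.84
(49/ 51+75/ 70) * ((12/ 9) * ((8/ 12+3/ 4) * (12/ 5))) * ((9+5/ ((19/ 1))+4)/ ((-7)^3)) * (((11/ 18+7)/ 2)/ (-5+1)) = 198787/ 586530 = 0.34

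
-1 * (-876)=876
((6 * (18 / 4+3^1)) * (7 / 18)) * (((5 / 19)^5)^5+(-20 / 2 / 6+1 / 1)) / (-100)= 1303070939635578995024833127911361 / 11169179482590730744393153233659880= 0.12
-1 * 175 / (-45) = 35 / 9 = 3.89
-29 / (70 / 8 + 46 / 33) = -2.86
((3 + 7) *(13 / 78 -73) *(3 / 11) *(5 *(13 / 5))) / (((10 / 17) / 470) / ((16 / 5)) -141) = 363129520 / 19827929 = 18.31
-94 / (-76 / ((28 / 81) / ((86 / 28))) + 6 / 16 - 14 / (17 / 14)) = 13328 / 97327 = 0.14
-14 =-14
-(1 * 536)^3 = -153990656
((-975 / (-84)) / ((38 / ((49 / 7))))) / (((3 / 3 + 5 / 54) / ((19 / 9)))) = 4.13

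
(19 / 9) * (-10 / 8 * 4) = -95 / 9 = -10.56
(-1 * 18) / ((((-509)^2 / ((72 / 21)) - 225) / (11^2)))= -52272 / 1808167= -0.03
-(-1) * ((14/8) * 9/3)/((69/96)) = 168/23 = 7.30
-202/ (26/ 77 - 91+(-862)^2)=-15554/ 57207407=-0.00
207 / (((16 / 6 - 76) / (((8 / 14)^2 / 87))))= -828 / 78155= -0.01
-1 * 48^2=-2304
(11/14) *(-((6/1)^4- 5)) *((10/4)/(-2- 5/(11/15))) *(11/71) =8591605/192836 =44.55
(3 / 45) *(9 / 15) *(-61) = -61 / 25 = -2.44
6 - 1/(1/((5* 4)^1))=-14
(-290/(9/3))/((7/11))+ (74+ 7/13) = -21121/273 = -77.37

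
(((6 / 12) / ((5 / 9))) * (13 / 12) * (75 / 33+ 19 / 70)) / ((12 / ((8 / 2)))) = 25467 / 30800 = 0.83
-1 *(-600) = 600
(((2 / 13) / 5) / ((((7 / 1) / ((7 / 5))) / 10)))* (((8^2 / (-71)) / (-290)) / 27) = 128 / 18067725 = 0.00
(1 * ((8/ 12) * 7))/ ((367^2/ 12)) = 0.00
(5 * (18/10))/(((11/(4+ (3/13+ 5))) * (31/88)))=8640/403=21.44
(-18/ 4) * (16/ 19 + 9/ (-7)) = 531/ 266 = 2.00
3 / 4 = 0.75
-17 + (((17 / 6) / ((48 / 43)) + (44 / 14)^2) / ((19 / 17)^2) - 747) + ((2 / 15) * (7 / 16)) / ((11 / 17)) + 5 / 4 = -752.72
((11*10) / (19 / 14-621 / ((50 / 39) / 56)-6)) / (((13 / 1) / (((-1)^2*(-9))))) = 346500 / 123441149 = 0.00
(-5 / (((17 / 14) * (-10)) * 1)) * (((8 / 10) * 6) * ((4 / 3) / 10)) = 0.26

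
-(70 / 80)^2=-49 / 64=-0.77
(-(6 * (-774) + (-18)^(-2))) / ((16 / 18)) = 1504655 / 288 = 5224.50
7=7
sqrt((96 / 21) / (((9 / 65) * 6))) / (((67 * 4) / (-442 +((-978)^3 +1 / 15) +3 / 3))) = -14031626894 * sqrt(1365) / 63315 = -8187809.74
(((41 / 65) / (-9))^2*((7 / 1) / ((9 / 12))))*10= 94136 / 205335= 0.46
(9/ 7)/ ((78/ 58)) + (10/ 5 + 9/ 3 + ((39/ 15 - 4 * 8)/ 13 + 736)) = 336561/ 455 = 739.69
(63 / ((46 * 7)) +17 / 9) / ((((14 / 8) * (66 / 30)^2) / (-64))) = -2761600 / 175329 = -15.75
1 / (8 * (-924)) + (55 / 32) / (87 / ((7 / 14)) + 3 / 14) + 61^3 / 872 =170517224965 / 655056864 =260.31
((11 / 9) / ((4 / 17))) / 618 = 187 / 22248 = 0.01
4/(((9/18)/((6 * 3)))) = 144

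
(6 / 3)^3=8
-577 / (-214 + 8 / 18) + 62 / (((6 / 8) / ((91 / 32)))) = 2742139 / 11532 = 237.79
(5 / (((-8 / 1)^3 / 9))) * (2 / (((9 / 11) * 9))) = -55 / 2304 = -0.02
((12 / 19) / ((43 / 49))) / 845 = 588 / 690365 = 0.00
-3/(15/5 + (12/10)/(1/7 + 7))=-125/132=-0.95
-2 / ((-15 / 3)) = 2 / 5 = 0.40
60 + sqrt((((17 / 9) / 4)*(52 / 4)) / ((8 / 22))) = sqrt(2431) / 12 + 60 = 64.11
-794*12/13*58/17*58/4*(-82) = 657069936/221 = 2973167.13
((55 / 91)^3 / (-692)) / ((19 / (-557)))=0.01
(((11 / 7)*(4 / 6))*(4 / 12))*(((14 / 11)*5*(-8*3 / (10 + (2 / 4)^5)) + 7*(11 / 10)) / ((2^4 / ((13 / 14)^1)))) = -164489 / 1078560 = -0.15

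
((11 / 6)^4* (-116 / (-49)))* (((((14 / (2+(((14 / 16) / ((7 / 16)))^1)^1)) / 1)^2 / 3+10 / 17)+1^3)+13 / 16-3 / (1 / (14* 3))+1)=-41061577601 / 12954816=-3169.60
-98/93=-1.05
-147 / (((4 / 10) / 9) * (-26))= 6615 / 52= 127.21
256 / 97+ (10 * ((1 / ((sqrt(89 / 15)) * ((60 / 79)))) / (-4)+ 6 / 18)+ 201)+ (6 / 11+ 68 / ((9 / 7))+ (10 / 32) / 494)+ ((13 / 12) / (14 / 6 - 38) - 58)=1643610963805 / 8121525984 - 79 * sqrt(1335) / 2136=201.03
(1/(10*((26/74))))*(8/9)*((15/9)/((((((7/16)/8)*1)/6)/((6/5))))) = 55.51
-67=-67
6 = 6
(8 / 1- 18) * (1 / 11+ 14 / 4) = -395 / 11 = -35.91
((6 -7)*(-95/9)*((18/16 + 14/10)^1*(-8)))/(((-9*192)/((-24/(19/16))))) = -202/81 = -2.49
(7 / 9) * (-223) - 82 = -2299 / 9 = -255.44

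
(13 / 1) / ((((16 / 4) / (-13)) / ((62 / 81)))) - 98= -21115 / 162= -130.34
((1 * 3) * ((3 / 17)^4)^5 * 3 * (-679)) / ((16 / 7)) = -0.00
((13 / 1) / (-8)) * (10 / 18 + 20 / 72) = -65 / 48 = -1.35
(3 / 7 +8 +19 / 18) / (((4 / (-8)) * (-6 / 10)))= 5975 / 189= 31.61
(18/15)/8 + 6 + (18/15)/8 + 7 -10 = 33/10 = 3.30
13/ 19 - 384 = -7283/ 19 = -383.32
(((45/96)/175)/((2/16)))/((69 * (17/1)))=1/54740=0.00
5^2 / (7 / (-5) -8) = -125 / 47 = -2.66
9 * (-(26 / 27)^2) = -676 / 81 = -8.35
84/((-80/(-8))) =8.40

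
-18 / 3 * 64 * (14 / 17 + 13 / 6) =-19520 / 17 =-1148.24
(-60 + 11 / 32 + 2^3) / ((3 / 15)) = -8265 / 32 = -258.28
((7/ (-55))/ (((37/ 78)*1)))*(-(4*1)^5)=559104/ 2035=274.74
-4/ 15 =-0.27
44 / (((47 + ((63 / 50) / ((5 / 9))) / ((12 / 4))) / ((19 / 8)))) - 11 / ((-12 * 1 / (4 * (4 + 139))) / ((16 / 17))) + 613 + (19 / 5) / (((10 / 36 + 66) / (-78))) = 4010502608096 / 3632022885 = 1104.21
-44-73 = -117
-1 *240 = -240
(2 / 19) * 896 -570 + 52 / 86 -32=-507.08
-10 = -10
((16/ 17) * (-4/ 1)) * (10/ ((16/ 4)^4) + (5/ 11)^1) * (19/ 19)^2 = -695/ 374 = -1.86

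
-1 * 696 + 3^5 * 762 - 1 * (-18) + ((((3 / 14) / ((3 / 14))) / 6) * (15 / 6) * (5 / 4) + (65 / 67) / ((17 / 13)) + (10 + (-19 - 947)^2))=1117655.26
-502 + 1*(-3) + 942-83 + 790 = 1144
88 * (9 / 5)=792 / 5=158.40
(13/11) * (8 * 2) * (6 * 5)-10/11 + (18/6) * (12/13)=81386/143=569.13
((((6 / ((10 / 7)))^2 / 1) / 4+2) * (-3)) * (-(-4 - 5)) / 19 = -17307 / 1900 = -9.11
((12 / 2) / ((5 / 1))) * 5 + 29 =35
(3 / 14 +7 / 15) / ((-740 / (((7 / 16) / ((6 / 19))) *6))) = -2717 / 355200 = -0.01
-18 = -18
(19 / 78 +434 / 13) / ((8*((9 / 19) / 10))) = 249185 / 2808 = 88.74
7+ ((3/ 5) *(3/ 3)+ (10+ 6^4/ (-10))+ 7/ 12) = -1337/ 12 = -111.42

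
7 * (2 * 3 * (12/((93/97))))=16296/31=525.68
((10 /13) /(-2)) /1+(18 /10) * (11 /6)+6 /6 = 509 /130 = 3.92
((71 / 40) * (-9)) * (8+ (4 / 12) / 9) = -15407 / 120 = -128.39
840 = 840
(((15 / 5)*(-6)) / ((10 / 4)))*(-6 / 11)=216 / 55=3.93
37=37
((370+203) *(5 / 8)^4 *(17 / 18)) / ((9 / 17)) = 34499375 / 221184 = 155.98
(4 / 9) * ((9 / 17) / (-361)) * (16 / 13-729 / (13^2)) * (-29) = -60436 / 1037153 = -0.06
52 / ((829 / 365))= 18980 / 829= 22.90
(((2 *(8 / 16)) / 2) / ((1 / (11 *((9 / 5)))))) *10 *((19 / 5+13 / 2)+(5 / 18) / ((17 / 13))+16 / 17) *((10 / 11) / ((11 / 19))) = 332956 / 187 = 1780.51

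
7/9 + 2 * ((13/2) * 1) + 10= 214/9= 23.78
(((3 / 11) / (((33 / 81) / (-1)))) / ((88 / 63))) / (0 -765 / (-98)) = -27783 / 452540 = -0.06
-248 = -248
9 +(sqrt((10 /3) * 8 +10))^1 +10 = sqrt(330) /3 +19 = 25.06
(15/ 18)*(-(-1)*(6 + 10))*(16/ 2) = 320/ 3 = 106.67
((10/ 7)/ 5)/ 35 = 2/ 245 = 0.01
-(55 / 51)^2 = -3025 / 2601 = -1.16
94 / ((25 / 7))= 658 / 25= 26.32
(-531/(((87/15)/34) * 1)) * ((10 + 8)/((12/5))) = -677025/29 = -23345.69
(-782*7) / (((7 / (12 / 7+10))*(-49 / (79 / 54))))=2532898 / 9261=273.50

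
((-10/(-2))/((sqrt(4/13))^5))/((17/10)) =4225 * sqrt(13)/272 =56.01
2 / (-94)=-1 / 47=-0.02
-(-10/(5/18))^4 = -1679616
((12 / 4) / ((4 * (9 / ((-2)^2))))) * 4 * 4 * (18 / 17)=5.65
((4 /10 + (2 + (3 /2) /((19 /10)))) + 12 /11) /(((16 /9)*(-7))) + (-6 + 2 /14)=-725777 /117040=-6.20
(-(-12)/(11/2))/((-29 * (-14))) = 12/2233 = 0.01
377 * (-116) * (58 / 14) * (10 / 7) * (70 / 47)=-126822800 / 329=-385479.64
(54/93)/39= 6/403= 0.01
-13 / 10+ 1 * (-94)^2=8834.70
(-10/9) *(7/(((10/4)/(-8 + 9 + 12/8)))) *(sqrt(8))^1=-140 *sqrt(2)/9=-22.00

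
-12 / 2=-6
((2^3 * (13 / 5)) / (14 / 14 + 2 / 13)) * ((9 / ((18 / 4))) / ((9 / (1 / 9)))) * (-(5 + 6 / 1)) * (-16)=475904 / 6075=78.34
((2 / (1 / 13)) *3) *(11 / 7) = 858 / 7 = 122.57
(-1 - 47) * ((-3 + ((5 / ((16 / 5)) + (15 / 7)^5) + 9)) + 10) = -50618301 / 16807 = -3011.74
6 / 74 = 0.08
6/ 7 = 0.86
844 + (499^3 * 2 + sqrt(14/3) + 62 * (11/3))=sqrt(42)/3 + 745512208/3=248504071.49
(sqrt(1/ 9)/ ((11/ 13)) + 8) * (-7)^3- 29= -95968/ 33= -2908.12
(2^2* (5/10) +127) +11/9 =1172/9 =130.22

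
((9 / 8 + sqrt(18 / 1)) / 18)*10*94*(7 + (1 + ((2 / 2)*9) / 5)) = 2747.04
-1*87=-87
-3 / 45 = -1 / 15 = -0.07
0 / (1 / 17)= 0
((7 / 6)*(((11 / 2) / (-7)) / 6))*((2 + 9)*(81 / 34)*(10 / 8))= -5.00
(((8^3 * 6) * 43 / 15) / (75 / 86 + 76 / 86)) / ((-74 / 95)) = -35974144 / 5587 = -6438.90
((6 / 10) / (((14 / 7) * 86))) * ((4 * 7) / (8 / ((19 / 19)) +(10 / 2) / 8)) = 56 / 4945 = 0.01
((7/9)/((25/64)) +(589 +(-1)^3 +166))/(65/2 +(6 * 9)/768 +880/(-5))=-21772544/4130775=-5.27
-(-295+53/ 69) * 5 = 101510/ 69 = 1471.16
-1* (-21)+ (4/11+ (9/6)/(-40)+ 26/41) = 792327/36080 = 21.96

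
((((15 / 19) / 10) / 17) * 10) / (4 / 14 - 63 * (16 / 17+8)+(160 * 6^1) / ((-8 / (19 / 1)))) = -105 / 6428042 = -0.00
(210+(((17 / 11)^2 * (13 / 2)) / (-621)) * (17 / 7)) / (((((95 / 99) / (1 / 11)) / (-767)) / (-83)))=14059574566531 / 11104170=1266152.68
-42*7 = -294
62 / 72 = 31 / 36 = 0.86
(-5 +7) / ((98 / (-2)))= -2 / 49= -0.04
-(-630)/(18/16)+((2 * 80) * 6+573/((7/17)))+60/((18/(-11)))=60373/21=2874.90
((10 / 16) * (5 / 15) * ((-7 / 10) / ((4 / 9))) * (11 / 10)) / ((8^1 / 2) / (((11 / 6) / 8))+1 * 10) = -2541 / 193280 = -0.01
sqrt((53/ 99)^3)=53 * sqrt(583)/ 3267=0.39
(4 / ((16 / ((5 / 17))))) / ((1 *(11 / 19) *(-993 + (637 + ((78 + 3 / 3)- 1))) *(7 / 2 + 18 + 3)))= -95 / 5094628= -0.00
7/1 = 7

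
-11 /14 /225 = -11 /3150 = -0.00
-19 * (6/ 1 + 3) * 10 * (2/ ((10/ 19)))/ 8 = -3249/ 4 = -812.25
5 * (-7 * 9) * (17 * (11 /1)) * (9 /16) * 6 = -1590435 /8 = -198804.38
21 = 21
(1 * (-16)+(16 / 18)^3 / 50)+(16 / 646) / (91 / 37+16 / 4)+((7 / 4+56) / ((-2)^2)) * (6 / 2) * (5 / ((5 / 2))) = 795108414881 / 11255322600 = 70.64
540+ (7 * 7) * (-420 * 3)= -61200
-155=-155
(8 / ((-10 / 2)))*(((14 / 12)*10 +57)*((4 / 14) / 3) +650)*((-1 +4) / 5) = -330896 / 525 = -630.28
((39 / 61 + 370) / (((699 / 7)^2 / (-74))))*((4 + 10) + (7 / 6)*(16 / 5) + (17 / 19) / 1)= -435233062306 / 8494328385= -51.24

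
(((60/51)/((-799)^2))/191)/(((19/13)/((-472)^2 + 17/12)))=173772625/118154618679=0.00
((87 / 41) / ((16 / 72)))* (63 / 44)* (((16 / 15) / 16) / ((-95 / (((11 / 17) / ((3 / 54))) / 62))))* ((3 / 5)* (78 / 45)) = -1923831 / 1026332500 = -0.00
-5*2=-10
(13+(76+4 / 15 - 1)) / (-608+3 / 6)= -2648 / 18225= -0.15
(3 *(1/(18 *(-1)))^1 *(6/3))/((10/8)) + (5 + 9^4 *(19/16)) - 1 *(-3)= 1871741/240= 7798.92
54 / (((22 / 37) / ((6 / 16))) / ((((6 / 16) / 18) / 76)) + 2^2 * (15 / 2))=999 / 107563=0.01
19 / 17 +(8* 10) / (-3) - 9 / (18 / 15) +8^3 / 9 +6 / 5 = 38311 / 1530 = 25.04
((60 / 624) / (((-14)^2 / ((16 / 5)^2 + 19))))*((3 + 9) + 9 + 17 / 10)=165937 / 509600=0.33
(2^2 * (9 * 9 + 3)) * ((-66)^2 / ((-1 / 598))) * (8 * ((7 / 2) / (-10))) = 12253393152 / 5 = 2450678630.40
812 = 812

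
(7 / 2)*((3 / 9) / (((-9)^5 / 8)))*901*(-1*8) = 201824 / 177147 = 1.14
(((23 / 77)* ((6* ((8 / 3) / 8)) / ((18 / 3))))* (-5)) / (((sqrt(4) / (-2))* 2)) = 115 / 462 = 0.25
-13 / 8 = -1.62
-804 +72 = -732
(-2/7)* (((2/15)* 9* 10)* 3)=-72/7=-10.29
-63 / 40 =-1.58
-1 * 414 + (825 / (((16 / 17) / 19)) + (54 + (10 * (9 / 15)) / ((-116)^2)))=219261321 / 13456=16294.69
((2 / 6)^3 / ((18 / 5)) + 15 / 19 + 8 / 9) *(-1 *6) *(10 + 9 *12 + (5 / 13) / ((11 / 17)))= -88147229 / 73359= -1201.59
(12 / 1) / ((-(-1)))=12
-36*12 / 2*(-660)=142560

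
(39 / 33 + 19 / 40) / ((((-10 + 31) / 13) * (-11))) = -3159 / 33880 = -0.09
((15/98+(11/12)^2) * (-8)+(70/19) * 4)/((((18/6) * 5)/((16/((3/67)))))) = 60990904/377055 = 161.76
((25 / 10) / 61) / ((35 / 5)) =5 / 854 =0.01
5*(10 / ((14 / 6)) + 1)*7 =185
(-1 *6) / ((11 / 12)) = -72 / 11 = -6.55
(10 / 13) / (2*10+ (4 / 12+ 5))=15 / 494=0.03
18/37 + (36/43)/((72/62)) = 1921/1591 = 1.21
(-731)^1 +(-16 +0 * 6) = -747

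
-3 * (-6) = 18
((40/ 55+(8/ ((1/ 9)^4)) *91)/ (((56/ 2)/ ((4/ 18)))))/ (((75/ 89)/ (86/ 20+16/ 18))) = 233417.84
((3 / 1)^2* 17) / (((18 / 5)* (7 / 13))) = 1105 / 14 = 78.93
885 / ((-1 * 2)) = -442.50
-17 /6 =-2.83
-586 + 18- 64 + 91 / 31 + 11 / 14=-272673 / 434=-628.28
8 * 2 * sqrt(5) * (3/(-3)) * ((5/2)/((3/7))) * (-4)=1120 * sqrt(5)/3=834.80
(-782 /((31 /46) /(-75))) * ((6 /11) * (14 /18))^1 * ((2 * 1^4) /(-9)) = -25180400 /3069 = -8204.76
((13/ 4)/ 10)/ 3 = 13/ 120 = 0.11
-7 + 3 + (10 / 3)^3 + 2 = 946 / 27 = 35.04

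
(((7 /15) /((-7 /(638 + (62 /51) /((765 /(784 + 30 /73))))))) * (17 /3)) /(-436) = 910317427 /1643518350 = 0.55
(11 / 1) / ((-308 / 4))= -1 / 7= -0.14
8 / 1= 8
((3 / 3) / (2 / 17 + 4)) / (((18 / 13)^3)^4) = 396067447082177 / 80978196699832320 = 0.00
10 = 10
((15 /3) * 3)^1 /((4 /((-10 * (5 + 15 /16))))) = -7125 /32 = -222.66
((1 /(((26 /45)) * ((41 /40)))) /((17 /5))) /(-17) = -0.03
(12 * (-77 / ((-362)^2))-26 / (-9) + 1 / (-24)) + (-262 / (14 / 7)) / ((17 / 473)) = -146043939355 / 40099464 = -3642.04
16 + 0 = 16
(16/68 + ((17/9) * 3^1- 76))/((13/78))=-7150/17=-420.59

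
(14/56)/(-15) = -1/60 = -0.02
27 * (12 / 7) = 324 / 7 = 46.29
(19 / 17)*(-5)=-95 / 17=-5.59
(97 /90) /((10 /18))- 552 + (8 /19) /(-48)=-783848 /1425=-550.07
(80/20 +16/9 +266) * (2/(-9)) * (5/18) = -12230/729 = -16.78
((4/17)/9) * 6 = 8/51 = 0.16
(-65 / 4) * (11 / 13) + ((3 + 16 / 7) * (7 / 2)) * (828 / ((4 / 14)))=214397 / 4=53599.25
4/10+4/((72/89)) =481/90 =5.34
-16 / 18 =-8 / 9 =-0.89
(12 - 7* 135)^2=870489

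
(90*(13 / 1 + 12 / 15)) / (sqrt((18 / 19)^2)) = 1311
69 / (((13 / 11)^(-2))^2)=1970709 / 14641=134.60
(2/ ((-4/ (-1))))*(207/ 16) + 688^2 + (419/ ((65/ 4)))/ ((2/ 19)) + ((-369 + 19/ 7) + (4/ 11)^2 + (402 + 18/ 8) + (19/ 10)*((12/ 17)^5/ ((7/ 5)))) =1184769867518044201/ 2501447268320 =473633.76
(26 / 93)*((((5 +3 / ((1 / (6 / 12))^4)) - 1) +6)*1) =2119 / 744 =2.85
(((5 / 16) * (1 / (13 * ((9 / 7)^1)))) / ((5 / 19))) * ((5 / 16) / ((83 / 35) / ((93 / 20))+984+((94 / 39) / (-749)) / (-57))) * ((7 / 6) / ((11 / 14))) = 14375231185 / 429296185241088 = 0.00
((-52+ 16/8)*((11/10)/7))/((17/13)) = -715/119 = -6.01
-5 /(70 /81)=-81 /14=-5.79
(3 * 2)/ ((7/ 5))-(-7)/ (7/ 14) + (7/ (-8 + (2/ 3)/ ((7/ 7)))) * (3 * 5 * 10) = -9617/ 77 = -124.90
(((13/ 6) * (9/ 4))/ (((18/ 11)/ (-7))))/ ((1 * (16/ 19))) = -19019/ 768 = -24.76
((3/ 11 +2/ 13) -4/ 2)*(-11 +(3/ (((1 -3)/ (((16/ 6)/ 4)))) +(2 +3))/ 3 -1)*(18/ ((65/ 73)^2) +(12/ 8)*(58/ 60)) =9796632/ 24167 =405.37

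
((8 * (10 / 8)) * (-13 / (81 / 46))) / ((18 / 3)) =-2990 / 243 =-12.30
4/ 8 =1/ 2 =0.50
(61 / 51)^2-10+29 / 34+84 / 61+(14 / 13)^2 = -277770865 / 53627418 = -5.18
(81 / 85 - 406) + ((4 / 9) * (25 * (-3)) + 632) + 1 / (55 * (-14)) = 7603391 / 39270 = 193.62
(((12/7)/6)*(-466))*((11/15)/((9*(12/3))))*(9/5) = -2563/525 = -4.88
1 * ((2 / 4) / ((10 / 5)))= 1 / 4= 0.25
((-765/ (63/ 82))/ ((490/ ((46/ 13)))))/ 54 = -16031/ 120393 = -0.13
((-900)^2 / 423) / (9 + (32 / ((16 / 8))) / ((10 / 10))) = 3600 / 47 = 76.60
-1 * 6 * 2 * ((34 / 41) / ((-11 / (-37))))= -15096 / 451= -33.47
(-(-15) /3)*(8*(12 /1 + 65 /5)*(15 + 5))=20000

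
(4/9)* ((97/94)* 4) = 776/423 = 1.83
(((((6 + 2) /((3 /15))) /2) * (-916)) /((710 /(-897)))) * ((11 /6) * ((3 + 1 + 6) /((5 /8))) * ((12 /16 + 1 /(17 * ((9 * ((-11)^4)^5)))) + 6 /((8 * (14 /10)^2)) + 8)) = 201848170895873458235676336913376 /32554188777515233601597517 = 6200374.77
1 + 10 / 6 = 8 / 3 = 2.67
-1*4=-4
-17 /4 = -4.25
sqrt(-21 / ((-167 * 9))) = sqrt(3507) / 501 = 0.12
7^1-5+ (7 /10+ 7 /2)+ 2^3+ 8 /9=15.09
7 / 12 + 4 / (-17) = 71 / 204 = 0.35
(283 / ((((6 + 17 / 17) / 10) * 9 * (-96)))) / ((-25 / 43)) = 12169 / 15120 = 0.80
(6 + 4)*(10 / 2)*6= 300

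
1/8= 0.12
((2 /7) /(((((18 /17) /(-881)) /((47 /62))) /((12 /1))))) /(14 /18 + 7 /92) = -388563288 /153419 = -2532.69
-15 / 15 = -1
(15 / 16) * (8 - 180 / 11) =-345 / 44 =-7.84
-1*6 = -6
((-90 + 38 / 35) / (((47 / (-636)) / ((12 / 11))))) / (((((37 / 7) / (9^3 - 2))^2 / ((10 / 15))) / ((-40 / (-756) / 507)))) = 1727.51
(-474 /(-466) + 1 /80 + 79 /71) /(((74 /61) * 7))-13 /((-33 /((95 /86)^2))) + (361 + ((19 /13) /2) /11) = 196741550761879303 /543786247324320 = 361.80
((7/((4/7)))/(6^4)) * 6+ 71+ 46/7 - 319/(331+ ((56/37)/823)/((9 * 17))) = 715033676959319/9326802536352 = 76.66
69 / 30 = 23 / 10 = 2.30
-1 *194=-194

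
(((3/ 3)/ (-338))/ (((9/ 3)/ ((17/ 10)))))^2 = 289/ 102819600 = 0.00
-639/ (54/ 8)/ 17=-284/ 51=-5.57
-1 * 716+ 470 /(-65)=-9402 /13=-723.23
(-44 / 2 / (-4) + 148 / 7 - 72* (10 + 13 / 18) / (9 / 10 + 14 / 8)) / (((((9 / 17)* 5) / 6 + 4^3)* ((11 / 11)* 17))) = -196391 / 812861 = -0.24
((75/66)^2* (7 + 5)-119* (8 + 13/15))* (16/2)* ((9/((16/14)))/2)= -19812891/605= -32748.58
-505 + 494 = -11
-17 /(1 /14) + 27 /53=-12587 /53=-237.49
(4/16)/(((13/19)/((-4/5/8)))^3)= -6859/8788000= -0.00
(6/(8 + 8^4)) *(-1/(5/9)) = -1/380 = -0.00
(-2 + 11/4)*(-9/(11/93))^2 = 2101707/484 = 4342.37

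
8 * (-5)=-40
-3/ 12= -1/ 4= -0.25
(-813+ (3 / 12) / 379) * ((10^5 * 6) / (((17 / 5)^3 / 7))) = -161766543750000 / 1862027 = -86876583.29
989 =989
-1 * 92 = -92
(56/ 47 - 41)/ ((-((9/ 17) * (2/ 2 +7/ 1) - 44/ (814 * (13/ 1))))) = 15299167/ 1626106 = 9.41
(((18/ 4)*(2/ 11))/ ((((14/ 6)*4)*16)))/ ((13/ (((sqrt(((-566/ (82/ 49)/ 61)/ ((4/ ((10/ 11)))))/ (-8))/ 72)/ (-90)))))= -sqrt(38928065)/ 241709445120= -0.00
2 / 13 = 0.15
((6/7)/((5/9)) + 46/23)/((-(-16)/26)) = 403/70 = 5.76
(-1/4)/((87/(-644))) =161/87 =1.85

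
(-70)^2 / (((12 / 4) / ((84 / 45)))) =27440 / 9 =3048.89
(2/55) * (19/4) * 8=76/55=1.38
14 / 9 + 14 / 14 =23 / 9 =2.56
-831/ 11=-75.55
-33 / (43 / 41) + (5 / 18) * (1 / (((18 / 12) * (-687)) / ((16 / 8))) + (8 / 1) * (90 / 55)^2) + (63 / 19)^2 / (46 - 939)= -794222509268414 / 31112362330731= -25.53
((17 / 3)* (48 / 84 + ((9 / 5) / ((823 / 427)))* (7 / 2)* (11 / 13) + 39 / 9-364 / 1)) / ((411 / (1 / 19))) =-13610156803 / 52635549330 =-0.26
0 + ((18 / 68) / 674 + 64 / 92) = 366863 / 527068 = 0.70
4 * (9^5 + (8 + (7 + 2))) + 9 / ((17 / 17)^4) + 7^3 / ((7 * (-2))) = 472497 / 2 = 236248.50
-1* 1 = -1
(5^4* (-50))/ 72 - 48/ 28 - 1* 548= -247903/ 252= -983.74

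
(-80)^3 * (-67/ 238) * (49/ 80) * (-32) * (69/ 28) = -118348800/ 17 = -6961694.12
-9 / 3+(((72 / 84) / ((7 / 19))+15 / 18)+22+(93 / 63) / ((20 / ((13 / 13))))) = 21789 / 980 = 22.23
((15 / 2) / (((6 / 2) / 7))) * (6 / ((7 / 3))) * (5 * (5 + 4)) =2025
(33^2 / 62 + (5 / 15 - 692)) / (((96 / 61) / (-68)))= 130022171 / 4464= 29126.83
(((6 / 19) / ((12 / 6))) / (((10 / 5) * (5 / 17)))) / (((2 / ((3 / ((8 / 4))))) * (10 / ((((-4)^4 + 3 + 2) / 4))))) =39933 / 30400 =1.31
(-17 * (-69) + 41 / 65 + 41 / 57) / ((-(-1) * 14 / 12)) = 1006.59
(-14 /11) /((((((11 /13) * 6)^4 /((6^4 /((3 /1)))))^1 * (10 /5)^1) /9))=-599781 /161051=-3.72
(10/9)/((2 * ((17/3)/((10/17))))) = 50/867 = 0.06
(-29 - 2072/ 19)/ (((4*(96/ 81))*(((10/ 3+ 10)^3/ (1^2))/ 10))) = -1912167/ 15564800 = -0.12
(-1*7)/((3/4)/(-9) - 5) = 84/61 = 1.38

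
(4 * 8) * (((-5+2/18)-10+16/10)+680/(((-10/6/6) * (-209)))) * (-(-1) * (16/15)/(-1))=7588864/141075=53.79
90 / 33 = 30 / 11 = 2.73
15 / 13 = 1.15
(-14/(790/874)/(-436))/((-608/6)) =-483/1377760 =-0.00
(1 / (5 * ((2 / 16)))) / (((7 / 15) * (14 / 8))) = 96 / 49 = 1.96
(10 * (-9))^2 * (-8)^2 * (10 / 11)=5184000 / 11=471272.73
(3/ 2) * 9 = 27/ 2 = 13.50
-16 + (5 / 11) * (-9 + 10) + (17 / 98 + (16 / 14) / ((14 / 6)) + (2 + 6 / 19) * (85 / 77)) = -12.33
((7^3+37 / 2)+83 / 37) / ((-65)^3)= -26917 / 20322250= -0.00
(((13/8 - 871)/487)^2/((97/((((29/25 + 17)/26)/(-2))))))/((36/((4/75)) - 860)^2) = -33785999/100782025654400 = -0.00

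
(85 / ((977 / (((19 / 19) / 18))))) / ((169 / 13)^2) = 85 / 2972034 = 0.00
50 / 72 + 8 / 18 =41 / 36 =1.14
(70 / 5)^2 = 196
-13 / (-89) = 0.15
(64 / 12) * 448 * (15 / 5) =7168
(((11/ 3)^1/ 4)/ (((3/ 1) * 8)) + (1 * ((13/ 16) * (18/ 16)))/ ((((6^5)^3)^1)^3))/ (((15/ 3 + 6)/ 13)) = 0.05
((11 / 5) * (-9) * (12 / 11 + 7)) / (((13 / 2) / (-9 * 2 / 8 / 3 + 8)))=-23229 / 130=-178.68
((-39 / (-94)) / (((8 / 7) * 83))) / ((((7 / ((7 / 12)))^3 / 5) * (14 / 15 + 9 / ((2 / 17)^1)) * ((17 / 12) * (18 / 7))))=15925 / 354941316864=0.00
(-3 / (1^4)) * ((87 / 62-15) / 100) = 2529 / 6200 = 0.41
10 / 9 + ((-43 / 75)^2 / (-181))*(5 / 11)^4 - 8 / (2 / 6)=-181968725 / 7950063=-22.89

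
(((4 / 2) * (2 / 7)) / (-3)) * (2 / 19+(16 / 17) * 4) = -5000 / 6783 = -0.74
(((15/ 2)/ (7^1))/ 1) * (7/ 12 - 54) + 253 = 10963/ 56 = 195.77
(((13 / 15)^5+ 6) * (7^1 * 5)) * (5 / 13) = 34492801 / 394875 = 87.35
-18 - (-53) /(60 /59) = 2047 /60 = 34.12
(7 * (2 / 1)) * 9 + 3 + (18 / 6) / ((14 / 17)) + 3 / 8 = 7449 / 56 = 133.02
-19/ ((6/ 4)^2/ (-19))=1444/ 9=160.44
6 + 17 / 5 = 47 / 5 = 9.40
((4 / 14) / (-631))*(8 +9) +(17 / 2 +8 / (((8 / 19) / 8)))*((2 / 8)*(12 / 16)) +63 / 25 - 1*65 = -114467253 / 3533600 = -32.39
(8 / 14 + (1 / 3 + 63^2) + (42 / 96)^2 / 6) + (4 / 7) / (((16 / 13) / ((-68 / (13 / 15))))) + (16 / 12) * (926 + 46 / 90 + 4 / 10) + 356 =2673404491 / 483840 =5525.39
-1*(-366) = 366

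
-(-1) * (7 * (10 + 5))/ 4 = 105/ 4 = 26.25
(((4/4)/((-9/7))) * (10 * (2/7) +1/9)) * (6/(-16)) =187/216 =0.87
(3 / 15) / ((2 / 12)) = 6 / 5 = 1.20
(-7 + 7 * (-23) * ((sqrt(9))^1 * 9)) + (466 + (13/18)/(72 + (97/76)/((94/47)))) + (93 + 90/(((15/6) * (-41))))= -15464856331/4074129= -3795.87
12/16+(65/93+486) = 181331/372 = 487.45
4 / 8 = 1 / 2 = 0.50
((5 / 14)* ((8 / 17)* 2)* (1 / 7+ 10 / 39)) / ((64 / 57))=10355 / 86632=0.12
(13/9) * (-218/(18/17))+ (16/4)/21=-168515/567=-297.20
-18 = -18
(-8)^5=-32768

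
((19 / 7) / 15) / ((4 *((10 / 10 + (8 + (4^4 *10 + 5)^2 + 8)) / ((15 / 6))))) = 19 / 1105312656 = 0.00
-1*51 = -51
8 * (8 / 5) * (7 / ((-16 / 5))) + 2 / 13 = -362 / 13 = -27.85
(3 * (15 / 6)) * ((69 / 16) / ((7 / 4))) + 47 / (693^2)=71008621 / 3841992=18.48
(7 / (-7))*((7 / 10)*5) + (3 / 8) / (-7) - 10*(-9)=4841 / 56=86.45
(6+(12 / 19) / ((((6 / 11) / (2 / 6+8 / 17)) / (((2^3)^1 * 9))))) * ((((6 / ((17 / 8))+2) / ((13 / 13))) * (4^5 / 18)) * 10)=3300782080 / 16473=200375.29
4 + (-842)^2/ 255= 709984/ 255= 2784.25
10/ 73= 0.14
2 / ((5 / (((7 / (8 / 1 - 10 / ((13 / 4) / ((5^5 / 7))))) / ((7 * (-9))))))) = 91 / 2796120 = 0.00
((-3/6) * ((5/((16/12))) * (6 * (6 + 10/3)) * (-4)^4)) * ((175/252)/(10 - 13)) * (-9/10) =-5600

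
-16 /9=-1.78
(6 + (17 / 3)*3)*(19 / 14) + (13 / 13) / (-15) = 6541 / 210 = 31.15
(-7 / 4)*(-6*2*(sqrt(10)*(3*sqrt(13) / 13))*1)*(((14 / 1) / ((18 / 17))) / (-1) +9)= -266*sqrt(130) / 13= -233.30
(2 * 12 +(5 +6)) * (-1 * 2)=-70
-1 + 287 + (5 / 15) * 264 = 374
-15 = -15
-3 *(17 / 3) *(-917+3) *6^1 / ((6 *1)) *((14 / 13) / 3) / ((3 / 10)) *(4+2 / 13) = 13051920 / 169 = 77230.30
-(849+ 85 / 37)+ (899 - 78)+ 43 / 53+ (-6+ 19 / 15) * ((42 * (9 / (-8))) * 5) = 8540265 / 7844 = 1088.76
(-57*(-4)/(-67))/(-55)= 0.06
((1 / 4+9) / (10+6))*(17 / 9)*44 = 6919 / 144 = 48.05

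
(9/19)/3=3/19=0.16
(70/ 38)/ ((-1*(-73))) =0.03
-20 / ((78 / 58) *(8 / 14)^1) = -1015 / 39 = -26.03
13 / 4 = 3.25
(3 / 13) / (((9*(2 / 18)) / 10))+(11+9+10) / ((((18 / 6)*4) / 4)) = 12.31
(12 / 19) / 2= 6 / 19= 0.32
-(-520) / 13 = 40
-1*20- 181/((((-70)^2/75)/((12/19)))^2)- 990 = -875443271/866761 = -1010.02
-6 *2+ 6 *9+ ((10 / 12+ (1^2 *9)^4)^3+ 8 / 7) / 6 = 427196196815429 / 9072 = 47089527867.66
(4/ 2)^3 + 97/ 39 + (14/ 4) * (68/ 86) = 22228/ 1677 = 13.25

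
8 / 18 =4 / 9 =0.44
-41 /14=-2.93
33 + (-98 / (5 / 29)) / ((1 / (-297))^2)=-250689813 / 5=-50137962.60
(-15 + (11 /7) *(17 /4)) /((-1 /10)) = 83.21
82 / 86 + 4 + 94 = 98.95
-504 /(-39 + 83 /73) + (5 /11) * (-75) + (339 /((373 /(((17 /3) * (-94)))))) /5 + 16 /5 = -1621751361 /14175865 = -114.40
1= 1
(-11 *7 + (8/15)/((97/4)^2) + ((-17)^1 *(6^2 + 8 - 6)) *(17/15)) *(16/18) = -6767224/9409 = -719.23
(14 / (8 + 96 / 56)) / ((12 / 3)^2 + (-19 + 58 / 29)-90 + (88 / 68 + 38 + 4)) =-49 / 1622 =-0.03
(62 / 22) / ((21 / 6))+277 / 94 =3.75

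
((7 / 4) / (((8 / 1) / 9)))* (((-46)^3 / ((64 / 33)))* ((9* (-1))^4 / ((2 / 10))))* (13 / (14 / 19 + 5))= -204962775172155 / 27904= -7345282940.52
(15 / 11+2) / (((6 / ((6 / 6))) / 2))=37 / 33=1.12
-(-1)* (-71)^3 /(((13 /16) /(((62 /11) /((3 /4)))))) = -1420190848 /429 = -3310468.18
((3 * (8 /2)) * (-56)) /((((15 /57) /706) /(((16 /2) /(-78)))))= 184906.83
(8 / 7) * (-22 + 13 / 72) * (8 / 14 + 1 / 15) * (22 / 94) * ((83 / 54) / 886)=-96099641 / 14874938820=-0.01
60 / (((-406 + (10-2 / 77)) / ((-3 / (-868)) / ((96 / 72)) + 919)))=-526478205 / 3781256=-139.23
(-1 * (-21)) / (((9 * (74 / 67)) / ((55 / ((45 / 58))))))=149611 / 999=149.76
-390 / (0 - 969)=130 / 323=0.40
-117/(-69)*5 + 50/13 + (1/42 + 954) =12135401/12558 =966.35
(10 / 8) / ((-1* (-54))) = 5 / 216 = 0.02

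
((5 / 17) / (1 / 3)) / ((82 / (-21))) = -315 / 1394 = -0.23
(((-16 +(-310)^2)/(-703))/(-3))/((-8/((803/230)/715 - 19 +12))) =837348039/21019700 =39.84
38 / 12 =19 / 6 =3.17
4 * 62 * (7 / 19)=1736 / 19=91.37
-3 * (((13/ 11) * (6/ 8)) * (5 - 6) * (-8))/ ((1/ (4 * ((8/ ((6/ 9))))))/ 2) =-22464/ 11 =-2042.18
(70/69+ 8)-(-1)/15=3133/345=9.08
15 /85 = 3 /17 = 0.18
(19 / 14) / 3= 19 / 42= 0.45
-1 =-1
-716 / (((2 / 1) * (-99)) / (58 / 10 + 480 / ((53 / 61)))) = 52961446 / 26235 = 2018.73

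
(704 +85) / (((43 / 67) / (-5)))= -264315 / 43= -6146.86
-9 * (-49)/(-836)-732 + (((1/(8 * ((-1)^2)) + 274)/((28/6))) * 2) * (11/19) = -7777443/11704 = -664.51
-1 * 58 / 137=-58 / 137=-0.42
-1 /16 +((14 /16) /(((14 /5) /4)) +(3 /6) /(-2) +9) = 159 /16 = 9.94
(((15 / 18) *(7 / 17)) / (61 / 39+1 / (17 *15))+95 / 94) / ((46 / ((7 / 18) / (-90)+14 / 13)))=904666861 / 31556517408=0.03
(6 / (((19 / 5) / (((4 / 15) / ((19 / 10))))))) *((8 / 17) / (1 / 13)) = 1.36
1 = 1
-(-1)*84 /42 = 2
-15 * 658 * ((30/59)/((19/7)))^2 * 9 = -3917403000/1256641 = -3117.36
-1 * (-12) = 12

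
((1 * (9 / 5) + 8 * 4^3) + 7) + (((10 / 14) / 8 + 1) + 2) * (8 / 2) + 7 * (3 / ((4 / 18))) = 21968 / 35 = 627.66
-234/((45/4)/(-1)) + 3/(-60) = 83/4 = 20.75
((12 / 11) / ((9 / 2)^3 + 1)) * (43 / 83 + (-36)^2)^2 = 1111692222816 / 55849123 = 19905.28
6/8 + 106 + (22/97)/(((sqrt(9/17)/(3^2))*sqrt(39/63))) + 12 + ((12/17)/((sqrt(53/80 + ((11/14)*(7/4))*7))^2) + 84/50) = 66*sqrt(4641)/1261 + 168589613/1399100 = 124.06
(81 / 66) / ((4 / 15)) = 405 / 88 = 4.60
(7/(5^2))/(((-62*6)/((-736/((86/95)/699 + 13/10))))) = 11403952/26787875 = 0.43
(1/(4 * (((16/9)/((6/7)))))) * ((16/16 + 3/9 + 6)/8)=99/896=0.11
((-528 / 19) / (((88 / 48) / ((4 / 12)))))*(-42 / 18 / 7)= 32 / 19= 1.68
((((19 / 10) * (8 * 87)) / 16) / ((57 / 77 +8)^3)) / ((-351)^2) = 251549683 / 250361858370780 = 0.00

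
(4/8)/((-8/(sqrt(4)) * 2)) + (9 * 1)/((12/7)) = 83/16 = 5.19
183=183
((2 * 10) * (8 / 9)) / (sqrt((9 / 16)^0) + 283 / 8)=1280 / 2619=0.49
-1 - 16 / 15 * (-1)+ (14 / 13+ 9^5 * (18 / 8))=103631887 / 780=132861.39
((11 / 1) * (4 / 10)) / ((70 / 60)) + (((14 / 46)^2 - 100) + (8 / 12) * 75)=-854207 / 18515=-46.14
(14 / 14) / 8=0.12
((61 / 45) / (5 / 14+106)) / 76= 427 / 2546190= 0.00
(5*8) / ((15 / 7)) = 56 / 3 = 18.67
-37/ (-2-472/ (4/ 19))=37/ 2244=0.02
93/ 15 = 31/ 5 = 6.20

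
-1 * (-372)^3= 51478848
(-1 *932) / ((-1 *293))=932 / 293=3.18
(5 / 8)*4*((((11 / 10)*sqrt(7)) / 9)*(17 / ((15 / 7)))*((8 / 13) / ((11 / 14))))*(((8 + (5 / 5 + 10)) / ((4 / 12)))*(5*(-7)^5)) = -1064017556*sqrt(7) / 117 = -24060904.65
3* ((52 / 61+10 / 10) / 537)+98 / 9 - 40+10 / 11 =-28.19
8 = 8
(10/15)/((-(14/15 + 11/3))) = -10/69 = -0.14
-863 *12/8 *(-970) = 1255665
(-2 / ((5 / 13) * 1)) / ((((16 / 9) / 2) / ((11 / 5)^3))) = -155727 / 2500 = -62.29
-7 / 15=-0.47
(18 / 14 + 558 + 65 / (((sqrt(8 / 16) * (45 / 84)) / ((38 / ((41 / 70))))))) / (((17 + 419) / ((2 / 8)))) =6.70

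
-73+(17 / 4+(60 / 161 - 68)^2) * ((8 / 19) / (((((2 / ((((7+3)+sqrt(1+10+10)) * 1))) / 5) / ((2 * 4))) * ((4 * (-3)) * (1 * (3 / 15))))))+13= -79135355440 / 492499 - 7910580550 * sqrt(21) / 492499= -234287.16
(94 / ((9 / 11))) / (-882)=-517 / 3969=-0.13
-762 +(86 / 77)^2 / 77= -347870750 / 456533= -761.98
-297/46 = -6.46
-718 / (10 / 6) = -2154 / 5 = -430.80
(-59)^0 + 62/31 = 3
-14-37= -51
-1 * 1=-1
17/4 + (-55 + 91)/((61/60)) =9677/244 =39.66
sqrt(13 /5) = sqrt(65) /5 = 1.61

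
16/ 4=4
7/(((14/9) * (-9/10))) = -5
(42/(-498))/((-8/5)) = 35/664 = 0.05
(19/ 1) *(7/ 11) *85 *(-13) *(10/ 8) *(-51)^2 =-43438177.84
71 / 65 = 1.09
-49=-49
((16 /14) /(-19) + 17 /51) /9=109 /3591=0.03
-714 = -714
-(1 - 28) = 27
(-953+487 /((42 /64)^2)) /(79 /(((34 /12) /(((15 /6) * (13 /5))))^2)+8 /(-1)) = 0.44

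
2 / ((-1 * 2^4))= -1 / 8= -0.12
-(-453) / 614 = 453 / 614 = 0.74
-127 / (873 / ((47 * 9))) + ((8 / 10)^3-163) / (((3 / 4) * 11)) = -32502793 / 400125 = -81.23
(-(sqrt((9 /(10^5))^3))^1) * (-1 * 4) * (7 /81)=7 * sqrt(10) /75000000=0.00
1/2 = 0.50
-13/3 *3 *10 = -130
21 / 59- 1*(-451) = 26630 / 59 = 451.36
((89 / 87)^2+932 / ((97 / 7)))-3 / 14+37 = 1080188297 / 10278702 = 105.09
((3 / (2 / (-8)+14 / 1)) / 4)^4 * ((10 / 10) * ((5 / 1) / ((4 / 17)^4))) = 6765201 / 468512000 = 0.01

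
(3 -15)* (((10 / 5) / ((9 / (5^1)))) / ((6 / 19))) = -380 / 9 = -42.22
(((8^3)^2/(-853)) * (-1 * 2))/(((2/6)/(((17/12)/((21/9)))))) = 6684672/5971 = 1119.52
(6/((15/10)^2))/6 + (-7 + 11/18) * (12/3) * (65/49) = -4918/147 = -33.46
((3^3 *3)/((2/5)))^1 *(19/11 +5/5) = 6075/11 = 552.27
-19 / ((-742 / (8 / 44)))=19 / 4081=0.00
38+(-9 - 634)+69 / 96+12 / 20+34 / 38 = -1832471 / 3040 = -602.79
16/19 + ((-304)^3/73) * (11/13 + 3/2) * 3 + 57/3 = -48841867891/18031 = -2708772.00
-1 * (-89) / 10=8.90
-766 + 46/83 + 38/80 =-2539703/3320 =-764.97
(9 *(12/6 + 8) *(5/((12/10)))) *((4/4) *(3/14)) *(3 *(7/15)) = 225/2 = 112.50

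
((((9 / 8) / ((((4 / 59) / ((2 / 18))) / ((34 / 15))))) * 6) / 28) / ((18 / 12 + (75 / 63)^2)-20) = -63189 / 1205360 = -0.05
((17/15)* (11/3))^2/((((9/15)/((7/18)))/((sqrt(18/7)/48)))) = 34969* sqrt(14)/349920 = 0.37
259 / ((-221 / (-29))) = 7511 / 221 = 33.99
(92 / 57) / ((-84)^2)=23 / 100548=0.00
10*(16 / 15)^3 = 8192 / 675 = 12.14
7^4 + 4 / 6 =7205 / 3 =2401.67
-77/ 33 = -7/ 3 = -2.33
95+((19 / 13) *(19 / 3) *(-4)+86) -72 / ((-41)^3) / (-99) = 4256905253 / 29567109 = 143.97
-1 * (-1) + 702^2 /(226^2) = 135970 /12769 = 10.65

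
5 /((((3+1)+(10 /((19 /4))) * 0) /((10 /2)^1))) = 25 /4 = 6.25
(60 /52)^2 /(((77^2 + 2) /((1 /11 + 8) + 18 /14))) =18050 /8575567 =0.00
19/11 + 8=107/11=9.73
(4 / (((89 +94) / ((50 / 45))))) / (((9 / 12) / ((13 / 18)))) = 1040 / 44469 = 0.02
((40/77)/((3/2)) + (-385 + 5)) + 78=-69682/231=-301.65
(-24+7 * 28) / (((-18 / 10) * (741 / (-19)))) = 860 / 351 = 2.45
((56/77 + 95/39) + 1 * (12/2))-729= -308810/429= -719.84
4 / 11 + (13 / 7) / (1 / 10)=1458 / 77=18.94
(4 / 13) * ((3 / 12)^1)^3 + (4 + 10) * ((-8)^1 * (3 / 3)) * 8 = -186367 / 208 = -896.00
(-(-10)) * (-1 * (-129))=1290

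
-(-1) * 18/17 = 18/17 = 1.06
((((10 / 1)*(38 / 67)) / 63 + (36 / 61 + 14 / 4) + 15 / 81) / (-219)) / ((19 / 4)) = -0.00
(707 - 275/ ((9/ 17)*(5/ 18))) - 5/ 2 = -1165.50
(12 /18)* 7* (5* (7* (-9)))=-1470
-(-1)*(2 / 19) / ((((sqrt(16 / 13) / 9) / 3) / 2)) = 27*sqrt(13) / 19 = 5.12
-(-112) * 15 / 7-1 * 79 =161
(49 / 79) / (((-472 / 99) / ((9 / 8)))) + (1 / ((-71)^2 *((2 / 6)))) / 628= -34553124255 / 236088822848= -0.15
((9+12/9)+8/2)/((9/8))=344/27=12.74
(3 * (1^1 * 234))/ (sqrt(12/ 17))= 117 * sqrt(51)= 835.55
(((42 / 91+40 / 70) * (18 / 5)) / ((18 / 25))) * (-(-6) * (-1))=-30.99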